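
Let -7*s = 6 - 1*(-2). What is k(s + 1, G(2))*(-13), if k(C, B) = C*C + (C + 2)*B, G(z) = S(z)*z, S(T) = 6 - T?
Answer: -9477/49 ≈ -193.41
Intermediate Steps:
G(z) = z*(6 - z) (G(z) = (6 - z)*z = z*(6 - z))
s = -8/7 (s = -(6 - 1*(-2))/7 = -(6 + 2)/7 = -⅐*8 = -8/7 ≈ -1.1429)
k(C, B) = C² + B*(2 + C) (k(C, B) = C² + (2 + C)*B = C² + B*(2 + C))
k(s + 1, G(2))*(-13) = ((-8/7 + 1)² + 2*(2*(6 - 1*2)) + (2*(6 - 1*2))*(-8/7 + 1))*(-13) = ((-⅐)² + 2*(2*(6 - 2)) + (2*(6 - 2))*(-⅐))*(-13) = (1/49 + 2*(2*4) + (2*4)*(-⅐))*(-13) = (1/49 + 2*8 + 8*(-⅐))*(-13) = (1/49 + 16 - 8/7)*(-13) = (729/49)*(-13) = -9477/49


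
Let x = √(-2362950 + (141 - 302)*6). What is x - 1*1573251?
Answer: -1573251 + 2*I*√590979 ≈ -1.5733e+6 + 1537.5*I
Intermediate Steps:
x = 2*I*√590979 (x = √(-2362950 - 161*6) = √(-2362950 - 966) = √(-2363916) = 2*I*√590979 ≈ 1537.5*I)
x - 1*1573251 = 2*I*√590979 - 1*1573251 = 2*I*√590979 - 1573251 = -1573251 + 2*I*√590979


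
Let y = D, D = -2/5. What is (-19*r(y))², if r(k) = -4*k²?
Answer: 92416/625 ≈ 147.87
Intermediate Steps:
D = -⅖ (D = -2*⅕ = -⅖ ≈ -0.40000)
y = -⅖ ≈ -0.40000
(-19*r(y))² = (-(-76)*(-⅖)²)² = (-(-76)*4/25)² = (-19*(-16/25))² = (304/25)² = 92416/625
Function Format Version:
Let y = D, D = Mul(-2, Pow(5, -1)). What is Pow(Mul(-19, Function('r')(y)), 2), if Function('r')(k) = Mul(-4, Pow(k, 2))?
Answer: Rational(92416, 625) ≈ 147.87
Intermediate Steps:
D = Rational(-2, 5) (D = Mul(-2, Rational(1, 5)) = Rational(-2, 5) ≈ -0.40000)
y = Rational(-2, 5) ≈ -0.40000
Pow(Mul(-19, Function('r')(y)), 2) = Pow(Mul(-19, Mul(-4, Pow(Rational(-2, 5), 2))), 2) = Pow(Mul(-19, Mul(-4, Rational(4, 25))), 2) = Pow(Mul(-19, Rational(-16, 25)), 2) = Pow(Rational(304, 25), 2) = Rational(92416, 625)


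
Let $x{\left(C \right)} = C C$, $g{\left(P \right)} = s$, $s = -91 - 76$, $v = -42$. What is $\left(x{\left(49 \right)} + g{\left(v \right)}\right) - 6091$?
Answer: $-3857$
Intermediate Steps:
$s = -167$
$g{\left(P \right)} = -167$
$x{\left(C \right)} = C^{2}$
$\left(x{\left(49 \right)} + g{\left(v \right)}\right) - 6091 = \left(49^{2} - 167\right) - 6091 = \left(2401 - 167\right) - 6091 = 2234 - 6091 = -3857$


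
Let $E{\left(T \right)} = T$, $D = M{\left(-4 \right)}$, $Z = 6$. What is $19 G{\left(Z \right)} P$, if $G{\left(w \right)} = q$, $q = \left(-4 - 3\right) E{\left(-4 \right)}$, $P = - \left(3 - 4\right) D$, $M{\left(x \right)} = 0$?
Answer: $0$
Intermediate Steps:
$D = 0$
$P = 0$ ($P = - \left(3 - 4\right) 0 = - \left(-1\right) 0 = \left(-1\right) 0 = 0$)
$q = 28$ ($q = \left(-4 - 3\right) \left(-4\right) = \left(-7\right) \left(-4\right) = 28$)
$G{\left(w \right)} = 28$
$19 G{\left(Z \right)} P = 19 \cdot 28 \cdot 0 = 532 \cdot 0 = 0$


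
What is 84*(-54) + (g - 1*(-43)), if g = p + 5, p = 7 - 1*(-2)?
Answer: -4479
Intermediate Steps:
p = 9 (p = 7 + 2 = 9)
g = 14 (g = 9 + 5 = 14)
84*(-54) + (g - 1*(-43)) = 84*(-54) + (14 - 1*(-43)) = -4536 + (14 + 43) = -4536 + 57 = -4479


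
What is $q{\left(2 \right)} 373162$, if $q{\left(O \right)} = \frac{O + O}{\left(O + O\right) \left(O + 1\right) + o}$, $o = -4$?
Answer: $186581$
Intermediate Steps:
$q{\left(O \right)} = \frac{2 O}{-4 + 2 O \left(1 + O\right)}$ ($q{\left(O \right)} = \frac{O + O}{\left(O + O\right) \left(O + 1\right) - 4} = \frac{2 O}{2 O \left(1 + O\right) - 4} = \frac{2 O}{-4 + 2 O \left(1 + O\right)}$)
$q{\left(2 \right)} 373162 = \frac{2}{-2 + 2 + 2^{2}} \cdot 373162 = \frac{2}{-2 + 2 + 4} \cdot 373162 = \frac{2}{4} \cdot 373162 = 2 \cdot \frac{1}{4} \cdot 373162 = \frac{1}{2} \cdot 373162 = 186581$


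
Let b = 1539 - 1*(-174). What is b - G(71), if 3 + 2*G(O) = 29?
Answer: 1700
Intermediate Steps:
G(O) = 13 (G(O) = -3/2 + (1/2)*29 = -3/2 + 29/2 = 13)
b = 1713 (b = 1539 + 174 = 1713)
b - G(71) = 1713 - 1*13 = 1713 - 13 = 1700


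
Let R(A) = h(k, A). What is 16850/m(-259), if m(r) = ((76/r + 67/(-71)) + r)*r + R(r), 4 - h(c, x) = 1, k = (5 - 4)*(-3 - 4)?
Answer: 1196350/4785713 ≈ 0.24998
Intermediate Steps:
k = -7 (k = 1*(-7) = -7)
h(c, x) = 3 (h(c, x) = 4 - 1*1 = 4 - 1 = 3)
R(A) = 3
m(r) = 3 + r*(-67/71 + r + 76/r) (m(r) = ((76/r + 67/(-71)) + r)*r + 3 = ((76/r + 67*(-1/71)) + r)*r + 3 = ((76/r - 67/71) + r)*r + 3 = ((-67/71 + 76/r) + r)*r + 3 = (-67/71 + r + 76/r)*r + 3 = r*(-67/71 + r + 76/r) + 3 = 3 + r*(-67/71 + r + 76/r))
16850/m(-259) = 16850/(79 + (-259)² - 67/71*(-259)) = 16850/(79 + 67081 + 17353/71) = 16850/(4785713/71) = 16850*(71/4785713) = 1196350/4785713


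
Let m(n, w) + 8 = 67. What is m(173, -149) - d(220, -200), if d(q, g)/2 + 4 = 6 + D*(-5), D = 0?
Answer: 55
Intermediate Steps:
m(n, w) = 59 (m(n, w) = -8 + 67 = 59)
d(q, g) = 4 (d(q, g) = -8 + 2*(6 + 0*(-5)) = -8 + 2*(6 + 0) = -8 + 2*6 = -8 + 12 = 4)
m(173, -149) - d(220, -200) = 59 - 1*4 = 59 - 4 = 55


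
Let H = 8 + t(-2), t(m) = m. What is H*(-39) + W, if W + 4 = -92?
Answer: -330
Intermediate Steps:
W = -96 (W = -4 - 92 = -96)
H = 6 (H = 8 - 2 = 6)
H*(-39) + W = 6*(-39) - 96 = -234 - 96 = -330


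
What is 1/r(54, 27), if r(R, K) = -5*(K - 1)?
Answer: -1/130 ≈ -0.0076923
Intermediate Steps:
r(R, K) = 5 - 5*K (r(R, K) = -5*(-1 + K) = 5 - 5*K)
1/r(54, 27) = 1/(5 - 5*27) = 1/(5 - 135) = 1/(-130) = -1/130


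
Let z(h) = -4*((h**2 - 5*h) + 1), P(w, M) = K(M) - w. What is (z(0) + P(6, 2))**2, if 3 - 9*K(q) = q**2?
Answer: 8281/81 ≈ 102.23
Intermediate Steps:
K(q) = 1/3 - q**2/9
P(w, M) = 1/3 - w - M**2/9 (P(w, M) = (1/3 - M**2/9) - w = 1/3 - w - M**2/9)
z(h) = -4 - 4*h**2 + 20*h (z(h) = -4*(1 + h**2 - 5*h) = -4 - 4*h**2 + 20*h)
(z(0) + P(6, 2))**2 = ((-4 - 4*0**2 + 20*0) + (1/3 - 1*6 - 1/9*2**2))**2 = ((-4 - 4*0 + 0) + (1/3 - 6 - 1/9*4))**2 = ((-4 + 0 + 0) + (1/3 - 6 - 4/9))**2 = (-4 - 55/9)**2 = (-91/9)**2 = 8281/81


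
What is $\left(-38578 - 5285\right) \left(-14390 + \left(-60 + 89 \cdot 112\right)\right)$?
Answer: $196593966$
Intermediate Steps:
$\left(-38578 - 5285\right) \left(-14390 + \left(-60 + 89 \cdot 112\right)\right) = - 43863 \left(-14390 + \left(-60 + 9968\right)\right) = - 43863 \left(-14390 + 9908\right) = \left(-43863\right) \left(-4482\right) = 196593966$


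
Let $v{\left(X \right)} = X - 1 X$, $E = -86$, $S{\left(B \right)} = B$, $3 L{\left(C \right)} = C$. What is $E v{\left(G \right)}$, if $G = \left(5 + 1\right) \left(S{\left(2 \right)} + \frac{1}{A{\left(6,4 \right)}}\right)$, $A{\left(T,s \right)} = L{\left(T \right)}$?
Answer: $0$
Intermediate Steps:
$L{\left(C \right)} = \frac{C}{3}$
$A{\left(T,s \right)} = \frac{T}{3}$
$G = 15$ ($G = \left(5 + 1\right) \left(2 + \frac{1}{\frac{1}{3} \cdot 6}\right) = 6 \left(2 + \frac{1}{2}\right) = 6 \cdot \frac{5}{2} = 15$)
$v{\left(X \right)} = 0$ ($v{\left(X \right)} = X - X = 0$)
$E v{\left(G \right)} = \left(-86\right) 0 = 0$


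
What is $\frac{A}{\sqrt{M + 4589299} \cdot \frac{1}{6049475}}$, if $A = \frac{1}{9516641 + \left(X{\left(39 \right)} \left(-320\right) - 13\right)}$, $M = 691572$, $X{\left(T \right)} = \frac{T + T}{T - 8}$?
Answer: $\frac{187533725 \sqrt{5280871}}{1557806818972468} \approx 0.00027664$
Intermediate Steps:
$X{\left(T \right)} = \frac{2 T}{-8 + T}$
$A = \frac{31}{294990508}$ ($A = \frac{1}{9516641 + \left(2 \cdot 39 \frac{1}{-8 + 39} \left(-320\right) - 13\right)} = \frac{1}{9516641 + \left(2 \cdot 39 \cdot \frac{1}{31} \left(-320\right) - 13\right)} = \frac{1}{9516641 + \left(\frac{78}{31} \left(-320\right) - 13\right)} = \frac{1}{9516641 - \frac{25363}{31}} = \frac{1}{\frac{294990508}{31}} = \frac{31}{294990508} \approx 1.0509 \cdot 10^{-7}$)
$\frac{A}{\sqrt{M + 4589299} \cdot \frac{1}{6049475}} = \frac{31}{294990508 \frac{\sqrt{691572 + 4589299}}{6049475}} = \frac{31}{294990508 \sqrt{5280871} \cdot \frac{1}{6049475}} = \frac{31}{294990508 \frac{\sqrt{5280871}}{6049475}} = \frac{31 \frac{6049475 \sqrt{5280871}}{5280871}}{294990508} = \frac{187533725 \sqrt{5280871}}{1557806818972468}$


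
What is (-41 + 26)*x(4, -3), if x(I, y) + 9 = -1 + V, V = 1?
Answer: 135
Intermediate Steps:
x(I, y) = -9 (x(I, y) = -9 + (-1 + 1) = -9 + 0 = -9)
(-41 + 26)*x(4, -3) = (-41 + 26)*(-9) = -15*(-9) = 135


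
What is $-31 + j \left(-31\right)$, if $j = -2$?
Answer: $31$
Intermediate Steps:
$-31 + j \left(-31\right) = -31 - -62 = -31 + 62 = 31$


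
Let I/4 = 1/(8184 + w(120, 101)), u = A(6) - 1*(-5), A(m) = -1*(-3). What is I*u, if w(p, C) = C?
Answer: 32/8285 ≈ 0.0038624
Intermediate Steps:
A(m) = 3
u = 8 (u = 3 - 1*(-5) = 3 + 5 = 8)
I = 4/8285 (I = 4/(8184 + 101) = 4/8285 ≈ 0.00048280)
I*u = (4/8285)*8 = 32/8285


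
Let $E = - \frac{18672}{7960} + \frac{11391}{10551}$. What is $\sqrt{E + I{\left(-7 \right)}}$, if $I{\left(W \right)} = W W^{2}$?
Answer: $\frac{2 i \sqrt{1053962565236330}}{3499415} \approx 18.554 i$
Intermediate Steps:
$E = - \frac{4430663}{3499415}$ ($E = \left(-18672\right) \frac{1}{7960} + 11391 \cdot \frac{1}{10551} = - \frac{2334}{995} + \frac{3797}{3517} = - \frac{4430663}{3499415} \approx -1.2661$)
$I{\left(W \right)} = W^{3}$
$\sqrt{E + I{\left(-7 \right)}} = \sqrt{- \frac{4430663}{3499415} + \left(-7\right)^{3}} = \sqrt{- \frac{4430663}{3499415} - 343} = \sqrt{- \frac{1204730008}{3499415}} = \frac{2 i \sqrt{1053962565236330}}{3499415}$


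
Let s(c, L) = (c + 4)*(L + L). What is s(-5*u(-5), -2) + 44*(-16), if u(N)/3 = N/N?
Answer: -660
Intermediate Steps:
u(N) = 3 (u(N) = 3*(N/N) = 3*1 = 3)
s(c, L) = 2*L*(4 + c) (s(c, L) = (4 + c)*(2*L) = 2*L*(4 + c))
s(-5*u(-5), -2) + 44*(-16) = 2*(-2)*(4 - 5*3) + 44*(-16) = 2*(-2)*(4 - 15) - 704 = 2*(-2)*(-11) - 704 = 44 - 704 = -660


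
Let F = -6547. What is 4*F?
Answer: -26188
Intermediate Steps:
4*F = 4*(-6547) = -26188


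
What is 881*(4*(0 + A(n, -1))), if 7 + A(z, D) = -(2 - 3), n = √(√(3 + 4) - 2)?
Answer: -21144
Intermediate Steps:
n = √(-2 + √7) (n = √(√7 - 2) = √(-2 + √7) ≈ 0.80359)
A(z, D) = -6 (A(z, D) = -7 - (2 - 3) = -7 - 1*(-1) = -7 + 1 = -6)
881*(4*(0 + A(n, -1))) = 881*(4*(0 - 6)) = 881*(4*(-6)) = 881*(-24) = -21144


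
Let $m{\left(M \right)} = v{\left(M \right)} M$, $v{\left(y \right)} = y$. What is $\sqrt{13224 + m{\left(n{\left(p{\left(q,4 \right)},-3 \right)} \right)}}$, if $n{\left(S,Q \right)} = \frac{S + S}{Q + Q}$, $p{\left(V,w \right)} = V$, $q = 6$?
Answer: $2 \sqrt{3307} \approx 115.01$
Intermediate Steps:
$n{\left(S,Q \right)} = \frac{S}{Q}$ ($n{\left(S,Q \right)} = \frac{2 S}{2 Q} = 2 S \frac{1}{2 Q} = \frac{S}{Q}$)
$m{\left(M \right)} = M^{2}$ ($m{\left(M \right)} = M M = M^{2}$)
$\sqrt{13224 + m{\left(n{\left(p{\left(q,4 \right)},-3 \right)} \right)}} = \sqrt{13224 + \left(\frac{6}{-3}\right)^{2}} = \sqrt{13224 + \left(6 \left(- \frac{1}{3}\right)\right)^{2}} = \sqrt{13224 + \left(-2\right)^{2}} = \sqrt{13224 + 4} = \sqrt{13228} = 2 \sqrt{3307}$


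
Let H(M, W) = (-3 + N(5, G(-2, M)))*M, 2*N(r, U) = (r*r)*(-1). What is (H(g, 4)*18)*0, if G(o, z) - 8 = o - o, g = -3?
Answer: 0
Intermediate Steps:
G(o, z) = 8 (G(o, z) = 8 + (o - o) = 8 + 0 = 8)
N(r, U) = -r²/2 (N(r, U) = ((r*r)*(-1))/2 = (r²*(-1))/2 = (-r²)/2 = -r²/2)
H(M, W) = -31*M/2 (H(M, W) = (-3 - ½*5²)*M = (-3 - ½*25)*M = (-3 - 25/2)*M = -31*M/2)
(H(g, 4)*18)*0 = (-31/2*(-3)*18)*0 = ((93/2)*18)*0 = 837*0 = 0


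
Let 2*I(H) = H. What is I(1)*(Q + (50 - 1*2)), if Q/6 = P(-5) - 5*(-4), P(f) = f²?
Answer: 159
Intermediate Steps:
I(H) = H/2
Q = 270 (Q = 6*((-5)² - 5*(-4)) = 6*(25 + 20) = 6*45 = 270)
I(1)*(Q + (50 - 1*2)) = ((½)*1)*(270 + (50 - 1*2)) = (270 + (50 - 2))/2 = (270 + 48)/2 = (½)*318 = 159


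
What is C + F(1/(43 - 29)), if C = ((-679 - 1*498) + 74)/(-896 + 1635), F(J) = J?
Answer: -14703/10346 ≈ -1.4211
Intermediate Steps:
C = -1103/739 (C = ((-679 - 498) + 74)/739 = (-1177 + 74)*(1/739) = -1103*1/739 = -1103/739 ≈ -1.4926)
C + F(1/(43 - 29)) = -1103/739 + 1/(43 - 29) = -1103/739 + 1/14 = -14703/10346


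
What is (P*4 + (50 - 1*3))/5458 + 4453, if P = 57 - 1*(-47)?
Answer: 24304937/5458 ≈ 4453.1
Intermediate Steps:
P = 104 (P = 57 + 47 = 104)
(P*4 + (50 - 1*3))/5458 + 4453 = (104*4 + (50 - 1*3))/5458 + 4453 = (416 + (50 - 3))*(1/5458) + 4453 = (416 + 47)*(1/5458) + 4453 = 463*(1/5458) + 4453 = 463/5458 + 4453 = 24304937/5458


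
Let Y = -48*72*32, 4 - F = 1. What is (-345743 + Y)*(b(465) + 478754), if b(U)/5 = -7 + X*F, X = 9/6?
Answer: -436933004805/2 ≈ -2.1847e+11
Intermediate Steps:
F = 3 (F = 4 - 1*1 = 4 - 1 = 3)
X = 3/2 (X = 9*(⅙) = 3/2 ≈ 1.5000)
b(U) = -25/2 (b(U) = 5*(-7 + (3/2)*3) = 5*(-7 + 9/2) = 5*(-5/2) = -25/2)
Y = -110592 (Y = -3456*32 = -110592)
(-345743 + Y)*(b(465) + 478754) = (-345743 - 110592)*(-25/2 + 478754) = -456335*957483/2 = -436933004805/2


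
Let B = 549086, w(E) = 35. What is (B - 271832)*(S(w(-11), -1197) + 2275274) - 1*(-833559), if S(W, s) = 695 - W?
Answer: 631012638795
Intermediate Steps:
(B - 271832)*(S(w(-11), -1197) + 2275274) - 1*(-833559) = (549086 - 271832)*((695 - 1*35) + 2275274) - 1*(-833559) = 277254*((695 - 35) + 2275274) + 833559 = 277254*(660 + 2275274) + 833559 = 277254*2275934 + 833559 = 631011805236 + 833559 = 631012638795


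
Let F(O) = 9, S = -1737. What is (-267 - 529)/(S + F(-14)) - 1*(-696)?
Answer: 300871/432 ≈ 696.46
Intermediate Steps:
(-267 - 529)/(S + F(-14)) - 1*(-696) = (-267 - 529)/(-1737 + 9) - 1*(-696) = -796/(-1728) + 696 = -796*(-1/1728) + 696 = 199/432 + 696 = 300871/432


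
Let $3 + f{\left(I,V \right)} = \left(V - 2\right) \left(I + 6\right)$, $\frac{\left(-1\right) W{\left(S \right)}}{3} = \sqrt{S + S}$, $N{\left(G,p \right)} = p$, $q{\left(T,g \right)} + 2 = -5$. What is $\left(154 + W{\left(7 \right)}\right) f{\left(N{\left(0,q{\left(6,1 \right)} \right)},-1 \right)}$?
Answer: $0$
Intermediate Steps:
$q{\left(T,g \right)} = -7$ ($q{\left(T,g \right)} = -2 - 5 = -7$)
$W{\left(S \right)} = - 3 \sqrt{2} \sqrt{S}$ ($W{\left(S \right)} = - 3 \sqrt{S + S} = - 3 \sqrt{2 S} = - 3 \sqrt{2} \sqrt{S}$)
$f{\left(I,V \right)} = -3 + \left(-2 + V\right) \left(6 + I\right)$ ($f{\left(I,V \right)} = -3 + \left(V - 2\right) \left(I + 6\right) = -3 + \left(-2 + V\right) \left(6 + I\right)$)
$\left(154 + W{\left(7 \right)}\right) f{\left(N{\left(0,q{\left(6,1 \right)} \right)},-1 \right)} = \left(154 - 3 \sqrt{2} \sqrt{7}\right) \left(-15 - -14 + 6 \left(-1\right) - -7\right) = \left(154 - 3 \sqrt{14}\right) \left(-15 + 14 - 6 + 7\right) = \left(154 - 3 \sqrt{14}\right) 0 = 0$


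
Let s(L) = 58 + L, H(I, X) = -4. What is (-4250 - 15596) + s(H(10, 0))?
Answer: -19792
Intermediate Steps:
(-4250 - 15596) + s(H(10, 0)) = (-4250 - 15596) + (58 - 4) = -19846 + 54 = -19792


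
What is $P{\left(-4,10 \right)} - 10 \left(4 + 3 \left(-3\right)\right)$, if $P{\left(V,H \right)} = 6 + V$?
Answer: $52$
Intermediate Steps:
$P{\left(-4,10 \right)} - 10 \left(4 + 3 \left(-3\right)\right) = \left(6 - 4\right) - 10 \left(4 + 3 \left(-3\right)\right) = 2 - 10 \left(4 - 9\right) = 2 - -50 = 2 + 50 = 52$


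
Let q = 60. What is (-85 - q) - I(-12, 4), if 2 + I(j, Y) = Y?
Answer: -147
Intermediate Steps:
I(j, Y) = -2 + Y
(-85 - q) - I(-12, 4) = (-85 - 1*60) - (-2 + 4) = (-85 - 60) - 1*2 = -145 - 2 = -147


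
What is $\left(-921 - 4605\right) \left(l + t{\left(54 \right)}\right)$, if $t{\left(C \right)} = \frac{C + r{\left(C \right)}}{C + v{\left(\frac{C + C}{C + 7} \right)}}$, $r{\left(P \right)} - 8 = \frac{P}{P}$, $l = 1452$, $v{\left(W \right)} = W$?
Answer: $- \frac{24089983}{3} \approx -8.03 \cdot 10^{6}$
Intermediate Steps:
$r{\left(P \right)} = 9$ ($r{\left(P \right)} = 8 + \frac{P}{P} = 8 + 1 = 9$)
$t{\left(C \right)} = \frac{9 + C}{C + \frac{2 C}{7 + C}}$ ($t{\left(C \right)} = \frac{C + 9}{C + \frac{C + C}{C + 7}} = \frac{9 + C}{C + \frac{2 C}{7 + C}}$)
$\left(-921 - 4605\right) \left(l + t{\left(54 \right)}\right) = \left(-921 - 4605\right) \left(1452 + \frac{7 + 54}{54}\right) = - 5526 \left(1452 + \frac{1}{54} \cdot 61\right) = - 5526 \left(1452 + \frac{61}{54}\right) = \left(-5526\right) \frac{78469}{54} = - \frac{24089983}{3}$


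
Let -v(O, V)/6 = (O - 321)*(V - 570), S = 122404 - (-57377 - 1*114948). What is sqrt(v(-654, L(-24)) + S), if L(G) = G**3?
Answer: I*sqrt(83910171) ≈ 9160.3*I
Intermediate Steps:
S = 294729 (S = 122404 - (-57377 - 114948) = 122404 - 1*(-172325) = 122404 + 172325 = 294729)
v(O, V) = -6*(-570 + V)*(-321 + O) (v(O, V) = -6*(O - 321)*(V - 570) = -6*(-321 + O)*(-570 + V) = -6*(-570 + V)*(-321 + O))
sqrt(v(-654, L(-24)) + S) = sqrt((-1097820 + 1926*(-24)**3 + 3420*(-654) - 6*(-654)*(-24)**3) + 294729) = sqrt((-1097820 + 1926*(-13824) - 2236680 - 6*(-654)*(-13824)) + 294729) = sqrt((-1097820 - 26625024 - 2236680 - 54245376) + 294729) = sqrt(-84204900 + 294729) = sqrt(-83910171) = I*sqrt(83910171)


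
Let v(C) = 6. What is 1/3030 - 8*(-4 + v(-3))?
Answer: -48479/3030 ≈ -16.000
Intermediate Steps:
1/3030 - 8*(-4 + v(-3)) = 1/3030 - 8*(-4 + 6) = 1/3030 - 8*2 = 1/3030 - 1*16 = 1/3030 - 16 = -48479/3030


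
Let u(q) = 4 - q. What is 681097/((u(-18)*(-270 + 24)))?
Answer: -681097/5412 ≈ -125.85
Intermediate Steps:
681097/((u(-18)*(-270 + 24))) = 681097/(((4 - 1*(-18))*(-270 + 24))) = 681097/(((4 + 18)*(-246))) = 681097/((22*(-246))) = 681097/(-5412) = 681097*(-1/5412) = -681097/5412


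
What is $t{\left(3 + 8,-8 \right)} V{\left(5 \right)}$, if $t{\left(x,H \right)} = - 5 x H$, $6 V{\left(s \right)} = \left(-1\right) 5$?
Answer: $- \frac{1100}{3} \approx -366.67$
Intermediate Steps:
$V{\left(s \right)} = - \frac{5}{6}$ ($V{\left(s \right)} = \frac{\left(-1\right) 5}{6} = \frac{1}{6} \left(-5\right) = - \frac{5}{6}$)
$t{\left(x,H \right)} = - 5 H x$
$t{\left(3 + 8,-8 \right)} V{\left(5 \right)} = \left(-5\right) \left(-8\right) \left(3 + 8\right) \left(- \frac{5}{6}\right) = \left(-5\right) \left(-8\right) 11 \left(- \frac{5}{6}\right) = 440 \left(- \frac{5}{6}\right) = - \frac{1100}{3}$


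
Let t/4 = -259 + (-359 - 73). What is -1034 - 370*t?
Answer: 1021646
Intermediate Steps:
t = -2764 (t = 4*(-259 + (-359 - 73)) = 4*(-259 - 432) = 4*(-691) = -2764)
-1034 - 370*t = -1034 - 370*(-2764) = -1034 + 1022680 = 1021646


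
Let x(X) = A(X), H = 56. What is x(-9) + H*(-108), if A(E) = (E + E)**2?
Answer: -5724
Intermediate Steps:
A(E) = 4*E**2 (A(E) = (2*E)**2 = 4*E**2)
x(X) = 4*X**2
x(-9) + H*(-108) = 4*(-9)**2 + 56*(-108) = 4*81 - 6048 = 324 - 6048 = -5724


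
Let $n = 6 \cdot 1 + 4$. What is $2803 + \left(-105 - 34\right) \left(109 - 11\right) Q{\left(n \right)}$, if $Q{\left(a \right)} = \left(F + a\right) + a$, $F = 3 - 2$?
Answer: $-283259$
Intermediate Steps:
$F = 1$
$n = 10$ ($n = 6 + 4 = 10$)
$Q{\left(a \right)} = 1 + 2 a$ ($Q{\left(a \right)} = \left(1 + a\right) + a = 1 + 2 a$)
$2803 + \left(-105 - 34\right) \left(109 - 11\right) Q{\left(n \right)} = 2803 + \left(-105 - 34\right) \left(109 - 11\right) \left(1 + 2 \cdot 10\right) = 2803 + \left(-139\right) 98 \left(1 + 20\right) = 2803 - 286062 = -283259$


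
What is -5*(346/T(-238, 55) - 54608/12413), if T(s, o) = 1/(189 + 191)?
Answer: -8160033160/12413 ≈ -6.5738e+5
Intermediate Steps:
T(s, o) = 1/380
-5*(346/T(-238, 55) - 54608/12413) = -5*(346/(1/380) - 54608/12413) = -5*(346*380 - 54608*1/12413) = -5*(131480 - 54608/12413) = -5*1632006632/12413 = -8160033160/12413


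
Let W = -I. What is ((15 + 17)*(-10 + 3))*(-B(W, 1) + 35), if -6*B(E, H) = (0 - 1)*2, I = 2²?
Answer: -23296/3 ≈ -7765.3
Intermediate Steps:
I = 4
W = -4 (W = -1*4 = -4)
B(E, H) = ⅓ (B(E, H) = -(0 - 1)*2/6 = -(-1)*2/6 = -⅙*(-2) = ⅓)
((15 + 17)*(-10 + 3))*(-B(W, 1) + 35) = ((15 + 17)*(-10 + 3))*(-1*⅓ + 35) = (32*(-7))*(-⅓ + 35) = -224*104/3 = -23296/3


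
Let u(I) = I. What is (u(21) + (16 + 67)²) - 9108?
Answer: -2198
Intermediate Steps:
(u(21) + (16 + 67)²) - 9108 = (21 + (16 + 67)²) - 9108 = (21 + 83²) - 9108 = (21 + 6889) - 9108 = 6910 - 9108 = -2198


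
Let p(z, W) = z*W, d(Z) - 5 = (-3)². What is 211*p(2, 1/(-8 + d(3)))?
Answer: 211/3 ≈ 70.333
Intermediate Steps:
d(Z) = 14 (d(Z) = 5 + (-3)² = 5 + 9 = 14)
p(z, W) = W*z
211*p(2, 1/(-8 + d(3))) = 211*(2/(-8 + 14)) = 211*(2/6) = 211*((⅙)*2) = 211*(⅓) = 211/3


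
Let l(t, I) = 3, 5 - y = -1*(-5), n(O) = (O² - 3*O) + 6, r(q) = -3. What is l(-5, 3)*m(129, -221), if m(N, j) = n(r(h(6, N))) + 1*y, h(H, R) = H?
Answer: 72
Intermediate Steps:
n(O) = 6 + O² - 3*O
y = 0 (y = 5 - (-1)*(-5) = 5 - 1*5 = 5 - 5 = 0)
m(N, j) = 24 (m(N, j) = (6 + (-3)² - 3*(-3)) + 1*0 = (6 + 9 + 9) + 0 = 24 + 0 = 24)
l(-5, 3)*m(129, -221) = 3*24 = 72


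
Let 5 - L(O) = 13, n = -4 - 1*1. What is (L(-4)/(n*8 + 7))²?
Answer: 64/1089 ≈ 0.058770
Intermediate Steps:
n = -5 (n = -4 - 1 = -5)
L(O) = -8 (L(O) = 5 - 1*13 = 5 - 13 = -8)
(L(-4)/(n*8 + 7))² = (-8/(-5*8 + 7))² = (-8/(-40 + 7))² = (-8/(-33))² = (-8*(-1/33))² = (8/33)² = 64/1089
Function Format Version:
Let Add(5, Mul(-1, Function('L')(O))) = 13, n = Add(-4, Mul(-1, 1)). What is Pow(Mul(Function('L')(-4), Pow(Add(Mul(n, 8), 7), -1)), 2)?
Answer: Rational(64, 1089) ≈ 0.058770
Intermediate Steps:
n = -5 (n = Add(-4, -1) = -5)
Function('L')(O) = -8 (Function('L')(O) = Add(5, Mul(-1, 13)) = Add(5, -13) = -8)
Pow(Mul(Function('L')(-4), Pow(Add(Mul(n, 8), 7), -1)), 2) = Pow(Mul(-8, Pow(Add(Mul(-5, 8), 7), -1)), 2) = Pow(Mul(-8, Pow(Add(-40, 7), -1)), 2) = Pow(Mul(-8, Pow(-33, -1)), 2) = Pow(Mul(-8, Rational(-1, 33)), 2) = Pow(Rational(8, 33), 2) = Rational(64, 1089)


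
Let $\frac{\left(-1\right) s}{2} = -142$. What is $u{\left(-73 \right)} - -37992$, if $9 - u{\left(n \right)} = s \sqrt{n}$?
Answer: $38001 - 284 i \sqrt{73} \approx 38001.0 - 2426.5 i$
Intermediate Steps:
$s = 284$ ($s = \left(-2\right) \left(-142\right) = 284$)
$u{\left(n \right)} = 9 - 284 \sqrt{n}$
$u{\left(-73 \right)} - -37992 = \left(9 - 284 \sqrt{-73}\right) - -37992 = \left(9 - 284 i \sqrt{73}\right) + 37992 = 38001 - 284 i \sqrt{73}$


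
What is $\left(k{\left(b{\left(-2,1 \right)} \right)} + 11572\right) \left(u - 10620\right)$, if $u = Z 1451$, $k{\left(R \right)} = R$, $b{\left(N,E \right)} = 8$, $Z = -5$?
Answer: $-206992500$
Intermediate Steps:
$u = -7255$ ($u = \left(-5\right) 1451 = -7255$)
$\left(k{\left(b{\left(-2,1 \right)} \right)} + 11572\right) \left(u - 10620\right) = \left(8 + 11572\right) \left(-7255 - 10620\right) = 11580 \left(-17875\right) = -206992500$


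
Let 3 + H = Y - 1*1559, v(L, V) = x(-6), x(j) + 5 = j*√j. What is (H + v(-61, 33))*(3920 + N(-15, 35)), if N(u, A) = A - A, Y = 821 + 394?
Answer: -1379840 - 23520*I*√6 ≈ -1.3798e+6 - 57612.0*I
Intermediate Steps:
Y = 1215
N(u, A) = 0
x(j) = -5 + j^(3/2) (x(j) = -5 + j*√j = -5 + j^(3/2))
v(L, V) = -5 - 6*I*√6 (v(L, V) = -5 + (-6)^(3/2) = -5 - 6*I*√6)
H = -347 (H = -3 + (1215 - 1*1559) = -3 + (1215 - 1559) = -3 - 344 = -347)
(H + v(-61, 33))*(3920 + N(-15, 35)) = (-347 + (-5 - 6*I*√6))*(3920 + 0) = (-352 - 6*I*√6)*3920 = -1379840 - 23520*I*√6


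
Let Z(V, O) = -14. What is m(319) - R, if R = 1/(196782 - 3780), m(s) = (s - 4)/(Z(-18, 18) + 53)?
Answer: 20265197/2509026 ≈ 8.0769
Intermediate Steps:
m(s) = -4/39 + s/39 (m(s) = (s - 4)/(-14 + 53) = (-4 + s)/39 = (-4 + s)*(1/39) = -4/39 + s/39)
R = 1/193002 ≈ 5.1813e-6
m(319) - R = (-4/39 + (1/39)*319) - 1*1/193002 = (-4/39 + 319/39) - 1/193002 = 105/13 - 1/193002 = 20265197/2509026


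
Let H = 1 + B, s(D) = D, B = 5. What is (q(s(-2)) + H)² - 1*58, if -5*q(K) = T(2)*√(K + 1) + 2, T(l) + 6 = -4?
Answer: -766/25 + 112*I/5 ≈ -30.64 + 22.4*I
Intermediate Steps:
T(l) = -10 (T(l) = -6 - 4 = -10)
H = 6 (H = 1 + 5 = 6)
q(K) = -⅖ + 2*√(1 + K) (q(K) = -(-10*√(K + 1) + 2)/5 = -(-10*√(1 + K) + 2)/5 = -(2 - 10*√(1 + K))/5 = -⅖ + 2*√(1 + K))
(q(s(-2)) + H)² - 1*58 = ((-⅖ + 2*√(1 - 2)) + 6)² - 1*58 = ((-⅖ + 2*√(-1)) + 6)² - 58 = ((-⅖ + 2*I) + 6)² - 58 = (28/5 + 2*I)² - 58 = -58 + (28/5 + 2*I)²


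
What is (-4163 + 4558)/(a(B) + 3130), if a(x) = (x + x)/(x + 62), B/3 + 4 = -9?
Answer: 9085/71912 ≈ 0.12633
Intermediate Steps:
B = -39 (B = -12 + 3*(-9) = -12 - 27 = -39)
a(x) = 2*x/(62 + x) (a(x) = (2*x)/(62 + x) = 2*x/(62 + x))
(-4163 + 4558)/(a(B) + 3130) = (-4163 + 4558)/(2*(-39)/(62 - 39) + 3130) = 395/(2*(-39)/23 + 3130) = 395/(2*(-39)*(1/23) + 3130) = 395/(-78/23 + 3130) = 395/(71912/23) = 395*(23/71912) = 9085/71912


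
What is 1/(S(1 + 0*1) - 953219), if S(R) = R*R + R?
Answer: -1/953217 ≈ -1.0491e-6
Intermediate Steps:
S(R) = R + R² (S(R) = R² + R = R + R²)
1/(S(1 + 0*1) - 953219) = 1/((1 + 0*1)*(1 + (1 + 0*1)) - 953219) = 1/((1 + 0)*(1 + (1 + 0)) - 953219) = 1/(1*(1 + 1) - 953219) = 1/(1*2 - 953219) = 1/(2 - 953219) = 1/(-953217) = -1/953217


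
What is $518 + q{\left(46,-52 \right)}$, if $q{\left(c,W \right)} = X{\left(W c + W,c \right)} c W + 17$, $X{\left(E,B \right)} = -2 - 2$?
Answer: $10103$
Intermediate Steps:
$X{\left(E,B \right)} = -4$
$q{\left(c,W \right)} = 17 - 4 W c$ ($q{\left(c,W \right)} = - 4 c W + 17 = - 4 W c + 17 = 17 - 4 W c$)
$518 + q{\left(46,-52 \right)} = 518 - \left(-17 - 9568\right) = 518 + \left(17 + 9568\right) = 518 + 9585 = 10103$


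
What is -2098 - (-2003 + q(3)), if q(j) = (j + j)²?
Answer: -131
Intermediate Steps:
q(j) = 4*j² (q(j) = (2*j)² = 4*j²)
-2098 - (-2003 + q(3)) = -2098 - (-2003 + 4*3²) = -2098 - (-2003 + 4*9) = -2098 - (-2003 + 36) = -2098 - 1*(-1967) = -2098 + 1967 = -131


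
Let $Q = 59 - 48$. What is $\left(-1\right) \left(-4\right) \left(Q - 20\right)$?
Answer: $-36$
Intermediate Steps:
$Q = 11$
$\left(-1\right) \left(-4\right) \left(Q - 20\right) = \left(-1\right) \left(-4\right) \left(11 - 20\right) = 4 \left(-9\right) = -36$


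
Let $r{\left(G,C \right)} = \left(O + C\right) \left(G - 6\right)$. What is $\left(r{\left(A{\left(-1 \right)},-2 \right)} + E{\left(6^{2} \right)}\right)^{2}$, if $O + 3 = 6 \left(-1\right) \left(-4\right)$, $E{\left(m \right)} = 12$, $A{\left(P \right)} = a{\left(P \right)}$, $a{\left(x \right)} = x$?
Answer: $14641$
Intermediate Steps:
$A{\left(P \right)} = P$
$O = 21$ ($O = -3 + 6 \left(-1\right) \left(-4\right) = -3 - -24 = -3 + 24 = 21$)
$r{\left(G,C \right)} = \left(-6 + G\right) \left(21 + C\right)$ ($r{\left(G,C \right)} = \left(21 + C\right) \left(G - 6\right) = \left(21 + C\right) \left(-6 + G\right) = \left(-6 + G\right) \left(21 + C\right)$)
$\left(r{\left(A{\left(-1 \right)},-2 \right)} + E{\left(6^{2} \right)}\right)^{2} = \left(\left(-126 - -12 + 21 \left(-1\right) - -2\right) + 12\right)^{2} = \left(\left(-126 + 12 - 21 + 2\right) + 12\right)^{2} = \left(-133 + 12\right)^{2} = \left(-121\right)^{2} = 14641$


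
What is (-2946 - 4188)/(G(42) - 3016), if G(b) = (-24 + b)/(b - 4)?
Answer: 135546/57295 ≈ 2.3658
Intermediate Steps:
G(b) = (-24 + b)/(-4 + b)
(-2946 - 4188)/(G(42) - 3016) = (-2946 - 4188)/((-24 + 42)/(-4 + 42) - 3016) = -7134/(18/38 - 3016) = -7134/((1/38)*18 - 3016) = -7134/(9/19 - 3016) = -7134/(-57295/19) = -7134*(-19/57295) = 135546/57295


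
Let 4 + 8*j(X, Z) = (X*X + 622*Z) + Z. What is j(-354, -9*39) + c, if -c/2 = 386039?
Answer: -6269985/8 ≈ -7.8375e+5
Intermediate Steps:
c = -772078 (c = -2*386039 = -772078)
j(X, Z) = -½ + X²/8 + 623*Z/8 (j(X, Z) = -½ + ((X*X + 622*Z) + Z)/8 = -½ + ((X² + 622*Z) + Z)/8 = -½ + (X² + 623*Z)/8 = -½ + (X²/8 + 623*Z/8) = -½ + X²/8 + 623*Z/8)
j(-354, -9*39) + c = (-½ + (⅛)*(-354)² + 623*(-9*39)/8) - 772078 = (-½ + (⅛)*125316 + (623/8)*(-351)) - 772078 = (-½ + 31329/2 - 218673/8) - 772078 = -93361/8 - 772078 = -6269985/8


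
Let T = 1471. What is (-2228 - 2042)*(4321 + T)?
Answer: -24731840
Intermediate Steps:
(-2228 - 2042)*(4321 + T) = (-2228 - 2042)*(4321 + 1471) = -4270*5792 = -24731840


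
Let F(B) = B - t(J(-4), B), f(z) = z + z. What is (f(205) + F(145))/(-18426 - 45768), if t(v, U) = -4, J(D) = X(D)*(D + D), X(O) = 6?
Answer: -43/4938 ≈ -0.0087080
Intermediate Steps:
f(z) = 2*z
J(D) = 12*D (J(D) = 6*(D + D) = 6*(2*D) = 12*D)
F(B) = 4 + B (F(B) = B - 1*(-4) = B + 4 = 4 + B)
(f(205) + F(145))/(-18426 - 45768) = (2*205 + (4 + 145))/(-18426 - 45768) = (410 + 149)/(-64194) = 559*(-1/64194) = -43/4938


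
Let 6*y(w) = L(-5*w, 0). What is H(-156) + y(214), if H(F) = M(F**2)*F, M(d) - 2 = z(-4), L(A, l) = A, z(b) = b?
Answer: 401/3 ≈ 133.67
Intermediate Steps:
M(d) = -2 (M(d) = 2 - 4 = -2)
y(w) = -5*w/6 (y(w) = (-5*w)/6 = -5*w/6)
H(F) = -2*F
H(-156) + y(214) = -2*(-156) - 5/6*214 = 312 - 535/3 = 401/3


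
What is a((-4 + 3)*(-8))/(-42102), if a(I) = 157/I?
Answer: -157/336816 ≈ -0.00046613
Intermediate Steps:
a((-4 + 3)*(-8))/(-42102) = (157/(((-4 + 3)*(-8))))/(-42102) = (157/((-1*(-8))))*(-1/42102) = (157/8)*(-1/42102) = -157/336816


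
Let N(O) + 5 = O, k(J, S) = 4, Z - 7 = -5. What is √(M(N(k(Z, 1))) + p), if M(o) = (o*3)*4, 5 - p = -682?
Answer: 15*√3 ≈ 25.981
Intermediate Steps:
Z = 2 (Z = 7 - 5 = 2)
p = 687 (p = 5 - 1*(-682) = 5 + 682 = 687)
N(O) = -5 + O
M(o) = 12*o (M(o) = (3*o)*4 = 12*o)
√(M(N(k(Z, 1))) + p) = √(12*(-5 + 4) + 687) = √(12*(-1) + 687) = √(-12 + 687) = √675 = 15*√3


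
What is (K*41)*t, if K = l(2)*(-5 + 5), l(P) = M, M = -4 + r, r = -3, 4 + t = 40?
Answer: 0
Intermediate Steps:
t = 36 (t = -4 + 40 = 36)
M = -7 (M = -4 - 3 = -7)
l(P) = -7
K = 0 (K = -7*(-5 + 5) = -7*0 = 0)
(K*41)*t = (0*41)*36 = 0*36 = 0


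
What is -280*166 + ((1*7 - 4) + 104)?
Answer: -46373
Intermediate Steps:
-280*166 + ((1*7 - 4) + 104) = -46480 + ((7 - 4) + 104) = -46480 + (3 + 104) = -46480 + 107 = -46373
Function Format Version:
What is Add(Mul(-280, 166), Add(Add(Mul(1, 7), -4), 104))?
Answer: -46373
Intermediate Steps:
Add(Mul(-280, 166), Add(Add(Mul(1, 7), -4), 104)) = Add(-46480, Add(Add(7, -4), 104)) = Add(-46480, Add(3, 104)) = Add(-46480, 107) = -46373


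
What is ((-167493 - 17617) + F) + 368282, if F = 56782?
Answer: 239954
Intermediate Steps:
((-167493 - 17617) + F) + 368282 = ((-167493 - 17617) + 56782) + 368282 = (-185110 + 56782) + 368282 = -128328 + 368282 = 239954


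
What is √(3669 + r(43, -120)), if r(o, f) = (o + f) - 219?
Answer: √3373 ≈ 58.078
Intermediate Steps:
r(o, f) = -219 + f + o (r(o, f) = (f + o) - 219 = -219 + f + o)
√(3669 + r(43, -120)) = √(3669 + (-219 - 120 + 43)) = √(3669 - 296) = √3373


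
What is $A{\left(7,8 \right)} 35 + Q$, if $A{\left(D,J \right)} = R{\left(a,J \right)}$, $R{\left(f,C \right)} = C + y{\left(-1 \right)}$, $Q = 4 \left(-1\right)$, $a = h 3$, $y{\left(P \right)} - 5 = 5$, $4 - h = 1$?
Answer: $626$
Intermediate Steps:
$h = 3$ ($h = 4 - 1 = 3$)
$y{\left(P \right)} = 10$ ($y{\left(P \right)} = 5 + 5 = 10$)
$a = 9$ ($a = 3 \cdot 3 = 9$)
$Q = -4$
$R{\left(f,C \right)} = 10 + C$ ($R{\left(f,C \right)} = C + 10 = 10 + C$)
$A{\left(D,J \right)} = 10 + J$
$A{\left(7,8 \right)} 35 + Q = \left(10 + 8\right) 35 - 4 = 18 \cdot 35 - 4 = 630 - 4 = 626$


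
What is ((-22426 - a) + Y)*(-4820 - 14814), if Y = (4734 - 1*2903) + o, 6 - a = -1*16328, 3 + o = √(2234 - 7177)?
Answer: 725122888 - 19634*I*√4943 ≈ 7.2512e+8 - 1.3804e+6*I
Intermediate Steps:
o = -3 + I*√4943 (o = -3 + √(2234 - 7177) = -3 + √(-4943) = -3 + I*√4943 ≈ -3.0 + 70.307*I)
a = 16334 (a = 6 - (-1)*16328 = 6 - 1*(-16328) = 6 + 16328 = 16334)
Y = 1828 + I*√4943 (Y = (4734 - 1*2903) + (-3 + I*√4943) = (4734 - 2903) + (-3 + I*√4943) = 1831 + (-3 + I*√4943) = 1828 + I*√4943 ≈ 1828.0 + 70.307*I)
((-22426 - a) + Y)*(-4820 - 14814) = ((-22426 - 1*16334) + (1828 + I*√4943))*(-4820 - 14814) = ((-22426 - 16334) + (1828 + I*√4943))*(-19634) = (-38760 + (1828 + I*√4943))*(-19634) = (-36932 + I*√4943)*(-19634) = 725122888 - 19634*I*√4943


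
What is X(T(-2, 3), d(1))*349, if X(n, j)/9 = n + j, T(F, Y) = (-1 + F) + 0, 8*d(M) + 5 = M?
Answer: -21987/2 ≈ -10994.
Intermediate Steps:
d(M) = -5/8 + M/8
T(F, Y) = -1 + F
X(n, j) = 9*j + 9*n (X(n, j) = 9*(n + j) = 9*(j + n) = 9*j + 9*n)
X(T(-2, 3), d(1))*349 = (9*(-5/8 + (⅛)*1) + 9*(-1 - 2))*349 = (9*(-5/8 + ⅛) + 9*(-3))*349 = (9*(-½) - 27)*349 = (-9/2 - 27)*349 = -63/2*349 = -21987/2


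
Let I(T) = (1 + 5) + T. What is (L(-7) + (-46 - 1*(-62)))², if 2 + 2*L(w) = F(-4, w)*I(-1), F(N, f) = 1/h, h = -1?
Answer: 625/4 ≈ 156.25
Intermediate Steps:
I(T) = 6 + T
F(N, f) = -1 (F(N, f) = 1/(-1) = -1)
L(w) = -7/2 (L(w) = -1 + (-(6 - 1))/2 = -1 + (-1*5)/2 = -1 + (½)*(-5) = -1 - 5/2 = -7/2)
(L(-7) + (-46 - 1*(-62)))² = (-7/2 + (-46 - 1*(-62)))² = (-7/2 + (-46 + 62))² = (-7/2 + 16)² = (25/2)² = 625/4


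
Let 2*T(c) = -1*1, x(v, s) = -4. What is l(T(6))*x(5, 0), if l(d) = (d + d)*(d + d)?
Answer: -4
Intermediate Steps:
T(c) = -½ (T(c) = (-1*1)/2 = (½)*(-1) = -½)
l(d) = 4*d² (l(d) = (2*d)*(2*d) = 4*d²)
l(T(6))*x(5, 0) = (4*(-½)²)*(-4) = (4*(¼))*(-4) = 1*(-4) = -4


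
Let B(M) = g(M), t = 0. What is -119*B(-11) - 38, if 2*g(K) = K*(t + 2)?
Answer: 1271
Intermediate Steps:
g(K) = K (g(K) = (K*(0 + 2))/2 = (K*2)/2 = (2*K)/2 = K)
B(M) = M
-119*B(-11) - 38 = -119*(-11) - 38 = 1309 - 38 = 1271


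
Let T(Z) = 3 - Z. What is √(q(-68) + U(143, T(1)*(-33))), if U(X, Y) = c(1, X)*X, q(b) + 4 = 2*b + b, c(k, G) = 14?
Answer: √1794 ≈ 42.356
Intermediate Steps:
q(b) = -4 + 3*b (q(b) = -4 + (2*b + b) = -4 + 3*b)
U(X, Y) = 14*X
√(q(-68) + U(143, T(1)*(-33))) = √((-4 + 3*(-68)) + 14*143) = √((-4 - 204) + 2002) = √(-208 + 2002) = √1794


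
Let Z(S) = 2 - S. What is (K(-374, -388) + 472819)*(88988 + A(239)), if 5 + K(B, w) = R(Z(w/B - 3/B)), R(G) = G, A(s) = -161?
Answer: 923972147283/22 ≈ 4.1999e+10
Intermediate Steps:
K(B, w) = -3 + 3/B - w/B (K(B, w) = -5 + (2 - (w/B - 3/B)) = -5 + (2 - (-3/B + w/B)) = -5 + (2 + (3/B - w/B)) = -5 + (2 + 3/B - w/B) = -3 + 3/B - w/B)
(K(-374, -388) + 472819)*(88988 + A(239)) = ((3 - 1*(-388) - 3*(-374))/(-374) + 472819)*(88988 - 161) = (-(3 + 388 + 1122)/374 + 472819)*88827 = (-1/374*1513 + 472819)*88827 = (-89/22 + 472819)*88827 = (10401929/22)*88827 = 923972147283/22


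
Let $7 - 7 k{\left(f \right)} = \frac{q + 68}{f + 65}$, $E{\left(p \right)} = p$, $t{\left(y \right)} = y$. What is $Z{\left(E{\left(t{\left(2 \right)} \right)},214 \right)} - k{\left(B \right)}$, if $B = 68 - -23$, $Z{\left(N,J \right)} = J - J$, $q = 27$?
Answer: $- \frac{997}{1092} \approx -0.913$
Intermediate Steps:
$Z{\left(N,J \right)} = 0$
$B = 91$ ($B = 68 + 23 = 91$)
$k{\left(f \right)} = 1 - \frac{95}{7 \left(65 + f\right)}$ ($k{\left(f \right)} = 1 - \frac{\left(27 + 68\right) \frac{1}{f + 65}}{7} = 1 - \frac{95 \frac{1}{65 + f}}{7} = 1 - \frac{95}{7 \left(65 + f\right)}$)
$Z{\left(E{\left(t{\left(2 \right)} \right)},214 \right)} - k{\left(B \right)} = 0 - \frac{\frac{360}{7} + 91}{65 + 91} = 0 - \frac{1}{156} \cdot \frac{997}{7} = 0 - \frac{997}{1092} = - \frac{997}{1092}$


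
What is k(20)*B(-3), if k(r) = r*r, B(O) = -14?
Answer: -5600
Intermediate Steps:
k(r) = r**2
k(20)*B(-3) = 20**2*(-14) = 400*(-14) = -5600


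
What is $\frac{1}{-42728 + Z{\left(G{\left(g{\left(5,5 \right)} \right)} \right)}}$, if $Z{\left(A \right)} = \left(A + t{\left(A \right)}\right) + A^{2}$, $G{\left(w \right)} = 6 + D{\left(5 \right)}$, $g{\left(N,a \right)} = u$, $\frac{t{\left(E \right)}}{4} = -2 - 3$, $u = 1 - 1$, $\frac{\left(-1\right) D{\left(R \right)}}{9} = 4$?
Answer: $- \frac{1}{41878} \approx -2.3879 \cdot 10^{-5}$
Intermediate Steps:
$D{\left(R \right)} = -36$ ($D{\left(R \right)} = \left(-9\right) 4 = -36$)
$u = 0$
$t{\left(E \right)} = -20$ ($t{\left(E \right)} = 4 \left(-2 - 3\right) = 4 \left(-5\right) = -20$)
$g{\left(N,a \right)} = 0$
$G{\left(w \right)} = -30$ ($G{\left(w \right)} = 6 - 36 = -30$)
$Z{\left(A \right)} = -20 + A + A^{2}$ ($Z{\left(A \right)} = \left(A - 20\right) + A^{2} = \left(-20 + A\right) + A^{2} = -20 + A + A^{2}$)
$\frac{1}{-42728 + Z{\left(G{\left(g{\left(5,5 \right)} \right)} \right)}} = \frac{1}{-42728 - \left(50 - 900\right)} = \frac{1}{-42728 - -850} = \frac{1}{-42728 + 850} = \frac{1}{-41878} = - \frac{1}{41878}$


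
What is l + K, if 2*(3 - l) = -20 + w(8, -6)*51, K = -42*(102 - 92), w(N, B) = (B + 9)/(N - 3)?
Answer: -4223/10 ≈ -422.30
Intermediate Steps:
w(N, B) = (9 + B)/(-3 + N)
K = -420 (K = -42*10 = -420)
l = -23/10 (l = 3 - (-20 + ((9 - 6)/(-3 + 8))*51)/2 = 3 - (-20 + (3/5)*51)/2 = 3 - (-20 + ((⅕)*3)*51)/2 = 3 - (-20 + (⅗)*51)/2 = 3 - (-20 + 153/5)/2 = 3 - ½*53/5 = 3 - 53/10 = -23/10 ≈ -2.3000)
l + K = -23/10 - 420 = -4223/10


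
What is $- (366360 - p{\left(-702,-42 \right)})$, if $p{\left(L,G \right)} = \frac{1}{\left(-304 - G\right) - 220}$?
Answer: $- \frac{176585521}{482} \approx -3.6636 \cdot 10^{5}$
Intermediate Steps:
$p{\left(L,G \right)} = \frac{1}{-524 - G}$
$- (366360 - p{\left(-702,-42 \right)}) = - (366360 - - \frac{1}{524 - 42}) = - (366360 - - \frac{1}{482}) = - (366360 + \frac{1}{482}) = \left(-1\right) \frac{176585521}{482} = - \frac{176585521}{482}$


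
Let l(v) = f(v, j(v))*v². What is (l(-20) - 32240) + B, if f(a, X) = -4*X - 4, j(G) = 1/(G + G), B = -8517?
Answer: -42317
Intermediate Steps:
j(G) = 1/(2*G)
f(a, X) = -4 - 4*X
l(v) = v²*(-4 - 2/v) (l(v) = (-4 - 2/v)*v² = v²*(-4 - 2/v))
(l(-20) - 32240) + B = (-2*(-20)*(1 + 2*(-20)) - 32240) - 8517 = (-2*(-20)*(1 - 40) - 32240) - 8517 = (-2*(-20)*(-39) - 32240) - 8517 = (-1560 - 32240) - 8517 = -33800 - 8517 = -42317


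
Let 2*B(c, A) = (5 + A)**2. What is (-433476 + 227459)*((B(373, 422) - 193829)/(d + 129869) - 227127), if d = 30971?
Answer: 15052100311051713/321680 ≈ 4.6792e+10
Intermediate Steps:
B(c, A) = (5 + A)**2/2
(-433476 + 227459)*((B(373, 422) - 193829)/(d + 129869) - 227127) = (-433476 + 227459)*(((5 + 422)**2/2 - 193829)/(30971 + 129869) - 227127) = -206017*(((1/2)*427**2 - 193829)/160840 - 227127) = -206017*(((1/2)*182329 - 193829)*(1/160840) - 227127) = -206017*((182329/2 - 193829)*(1/160840) - 227127) = -206017*(-205329/2*1/160840 - 227127) = -206017*(-205329/321680 - 227127) = -206017*(-73062418689/321680) = 15052100311051713/321680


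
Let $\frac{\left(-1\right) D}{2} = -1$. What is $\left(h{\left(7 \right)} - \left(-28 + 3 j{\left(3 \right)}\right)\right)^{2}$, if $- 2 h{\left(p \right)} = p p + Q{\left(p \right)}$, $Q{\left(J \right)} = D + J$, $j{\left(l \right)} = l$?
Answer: $100$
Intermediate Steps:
$D = 2$ ($D = \left(-2\right) \left(-1\right) = 2$)
$Q{\left(J \right)} = 2 + J$
$h{\left(p \right)} = -1 - \frac{p}{2} - \frac{p^{2}}{2}$ ($h{\left(p \right)} = - \frac{p p + \left(2 + p\right)}{2} = - \frac{p^{2} + \left(2 + p\right)}{2} = - \frac{2 + p + p^{2}}{2} = -1 - \frac{p}{2} - \frac{p^{2}}{2}$)
$\left(h{\left(7 \right)} - \left(-28 + 3 j{\left(3 \right)}\right)\right)^{2} = \left(\left(-1 - \frac{7}{2} - \frac{7^{2}}{2}\right) + \left(\left(-3\right) 3 + 28\right)\right)^{2} = \left(\left(-1 - \frac{7}{2} - \frac{49}{2}\right) + \left(-9 + 28\right)\right)^{2} = \left(\left(-1 - \frac{7}{2} - \frac{49}{2}\right) + 19\right)^{2} = \left(-29 + 19\right)^{2} = \left(-10\right)^{2} = 100$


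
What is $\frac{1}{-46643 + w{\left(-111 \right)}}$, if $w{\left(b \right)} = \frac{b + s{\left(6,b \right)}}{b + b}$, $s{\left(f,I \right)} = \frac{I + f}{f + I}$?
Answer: $- \frac{111}{5177318} \approx -2.144 \cdot 10^{-5}$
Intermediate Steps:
$s{\left(f,I \right)} = 1$ ($s{\left(f,I \right)} = \frac{I + f}{I + f} = 1$)
$w{\left(b \right)} = \frac{1 + b}{2 b}$ ($w{\left(b \right)} = \frac{b + 1}{b + b} = \frac{1 + b}{2 b}$)
$\frac{1}{-46643 + w{\left(-111 \right)}} = \frac{1}{-46643 + \frac{1 - 111}{2 \left(-111\right)}} = \frac{1}{-46643 + \frac{1}{2} \left(- \frac{1}{111}\right) \left(-110\right)} = \frac{1}{-46643 + \frac{55}{111}} = \frac{1}{- \frac{5177318}{111}} = - \frac{111}{5177318}$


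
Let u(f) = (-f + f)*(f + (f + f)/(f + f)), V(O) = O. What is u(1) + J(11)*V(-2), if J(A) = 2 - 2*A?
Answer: 40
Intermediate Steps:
u(f) = 0 (u(f) = 0*(f + (2*f)/((2*f))) = 0*(f + (2*f)*(1/(2*f))) = 0*(f + 1) = 0*(1 + f) = 0)
u(1) + J(11)*V(-2) = 0 + (2 - 2*11)*(-2) = 0 + (2 - 22)*(-2) = 0 - 20*(-2) = 0 + 40 = 40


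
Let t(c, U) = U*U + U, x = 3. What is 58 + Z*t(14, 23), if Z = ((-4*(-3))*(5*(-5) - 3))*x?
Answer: -556358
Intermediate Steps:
t(c, U) = U + U² (t(c, U) = U² + U = U + U²)
Z = -1008 (Z = ((-4*(-3))*(5*(-5) - 3))*3 = (12*(-25 - 3))*3 = (12*(-28))*3 = -336*3 = -1008)
58 + Z*t(14, 23) = 58 - 23184*(1 + 23) = 58 - 23184*24 = 58 - 1008*552 = 58 - 556416 = -556358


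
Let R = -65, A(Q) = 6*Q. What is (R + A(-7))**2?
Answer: 11449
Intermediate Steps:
(R + A(-7))**2 = (-65 + 6*(-7))**2 = (-65 - 42)**2 = (-107)**2 = 11449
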